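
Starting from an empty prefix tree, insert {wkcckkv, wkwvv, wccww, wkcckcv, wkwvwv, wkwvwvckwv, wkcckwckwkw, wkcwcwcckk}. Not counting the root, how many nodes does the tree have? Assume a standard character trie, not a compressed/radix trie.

Insert word by word; a character creates a node only if that edge doesn't already exist:
  "wkcckkv" → 7 new (w, k, c, c, k, k, v)
  "wkwvv" → prefix "wk" already present; 3 new (w, v, v)
  "wccww" → prefix "w" already present; 4 new (c, c, w, w)
  "wkcckcv" → prefix "wkcck" already present; 2 new (c, v)
  "wkwvwv" → prefix "wkwv" already present; 2 new (w, v)
  "wkwvwvckwv" → prefix "wkwvwv" already present; 4 new (c, k, w, v)
  "wkcckwckwkw" → prefix "wkcck" already present; 6 new (w, c, k, w, k, w)
  "wkcwcwcckk" → prefix "wkc" already present; 7 new (w, c, w, c, c, k, k)
Total nodes = 7 + 3 + 4 + 2 + 2 + 4 + 6 + 7 = 35

35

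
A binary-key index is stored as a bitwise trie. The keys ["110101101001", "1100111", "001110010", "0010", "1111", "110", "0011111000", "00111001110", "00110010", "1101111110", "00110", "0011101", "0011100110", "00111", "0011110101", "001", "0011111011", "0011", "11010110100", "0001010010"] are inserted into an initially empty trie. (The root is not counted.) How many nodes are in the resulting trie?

62

For each word, the new-node count is its length minus the longest prefix already in the trie:
  "110101101001" → 12 new (1, 1, 0, 1, 0, 1, 1, 0, 1, 0, 0, 1)
  "1100111" → prefix "110" already present; 4 new (0, 1, 1, 1)
  "001110010" → 9 new (0, 0, 1, 1, 1, 0, 0, 1, 0)
  "0010" → prefix "001" already present; 1 new (0)
  "1111" → prefix "11" already present; 2 new (1, 1)
  "110" → prefix "110" already present; 0 new (none)
  "0011111000" → prefix "00111" already present; 5 new (1, 1, 0, 0, 0)
  "00111001110" → prefix "00111001" already present; 3 new (1, 1, 0)
  "00110010" → prefix "0011" already present; 4 new (0, 0, 1, 0)
  "1101111110" → prefix "1101" already present; 6 new (1, 1, 1, 1, 1, 0)
  "00110" → prefix "00110" already present; 0 new (none)
  "0011101" → prefix "001110" already present; 1 new (1)
  "0011100110" → prefix "001110011" already present; 1 new (0)
  "00111" → prefix "00111" already present; 0 new (none)
  "0011110101" → prefix "001111" already present; 4 new (0, 1, 0, 1)
  "001" → prefix "001" already present; 0 new (none)
  "0011111011" → prefix "00111110" already present; 2 new (1, 1)
  "0011" → prefix "0011" already present; 0 new (none)
  "11010110100" → prefix "11010110100" already present; 0 new (none)
  "0001010010" → prefix "00" already present; 8 new (0, 1, 0, 1, 0, 0, 1, 0)
Total nodes = 12 + 4 + 9 + 1 + 2 + 0 + 5 + 3 + 4 + 6 + 0 + 1 + 1 + 0 + 4 + 0 + 2 + 0 + 0 + 8 = 62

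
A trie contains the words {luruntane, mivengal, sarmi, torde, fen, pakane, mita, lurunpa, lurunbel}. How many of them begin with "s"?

1

Filter for entries beginning with "s":
Matches: "sarmi"
Count: 1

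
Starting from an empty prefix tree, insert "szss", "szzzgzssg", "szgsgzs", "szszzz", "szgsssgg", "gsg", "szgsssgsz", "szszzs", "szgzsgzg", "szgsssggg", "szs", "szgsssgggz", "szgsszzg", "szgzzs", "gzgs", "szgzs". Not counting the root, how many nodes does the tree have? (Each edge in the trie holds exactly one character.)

Trace insertions, counting only characters that open a new branch:
  "szss" → 4 new (s, z, s, s)
  "szzzgzssg" → prefix "sz" already present; 7 new (z, z, g, z, s, s, g)
  "szgsgzs" → prefix "sz" already present; 5 new (g, s, g, z, s)
  "szszzz" → prefix "szs" already present; 3 new (z, z, z)
  "szgsssgg" → prefix "szgs" already present; 4 new (s, s, g, g)
  "gsg" → 3 new (g, s, g)
  "szgsssgsz" → prefix "szgsssg" already present; 2 new (s, z)
  "szszzs" → prefix "szszz" already present; 1 new (s)
  "szgzsgzg" → prefix "szg" already present; 5 new (z, s, g, z, g)
  "szgsssggg" → prefix "szgsssgg" already present; 1 new (g)
  "szs" → prefix "szs" already present; 0 new (none)
  "szgsssgggz" → prefix "szgsssggg" already present; 1 new (z)
  "szgsszzg" → prefix "szgss" already present; 3 new (z, z, g)
  "szgzzs" → prefix "szgz" already present; 2 new (z, s)
  "gzgs" → prefix "g" already present; 3 new (z, g, s)
  "szgzs" → prefix "szgzs" already present; 0 new (none)
Total nodes = 4 + 7 + 5 + 3 + 4 + 3 + 2 + 1 + 5 + 1 + 0 + 1 + 3 + 2 + 3 + 0 = 44

44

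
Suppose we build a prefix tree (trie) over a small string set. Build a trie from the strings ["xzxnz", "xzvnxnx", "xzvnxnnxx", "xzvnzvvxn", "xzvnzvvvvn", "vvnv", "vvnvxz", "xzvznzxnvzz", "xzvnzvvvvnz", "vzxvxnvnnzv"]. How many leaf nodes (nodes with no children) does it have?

A leaf is a node with no children — equivalently, the end of a word that is not a proper prefix of any other stored word.
Those words: "vvnvxz", "vzxvxnvnnzv", "xzvnxnnxx", "xzvnxnx", "xzvnzvvvvnz", "xzvnzvvxn", "xzvznzxnvzz", "xzxnz"
Leaf count: 8

8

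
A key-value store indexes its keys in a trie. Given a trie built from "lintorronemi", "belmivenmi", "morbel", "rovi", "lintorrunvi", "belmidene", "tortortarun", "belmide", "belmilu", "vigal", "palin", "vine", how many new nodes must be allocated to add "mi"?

The longest prefix of "mi" already in the trie is "m" (length 1).
New nodes needed: |"mi"| − 1 = 2 − 1 = 1.

1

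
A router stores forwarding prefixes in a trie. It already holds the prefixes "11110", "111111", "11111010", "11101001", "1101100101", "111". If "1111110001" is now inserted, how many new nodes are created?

4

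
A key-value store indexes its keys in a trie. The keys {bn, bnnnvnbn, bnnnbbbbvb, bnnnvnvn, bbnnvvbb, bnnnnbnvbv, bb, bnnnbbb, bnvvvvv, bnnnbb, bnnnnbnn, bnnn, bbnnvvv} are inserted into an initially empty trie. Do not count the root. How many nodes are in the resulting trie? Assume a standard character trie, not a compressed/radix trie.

36

Trie structure (* marks end of a word):
(root)
└─ b
   ├─ b *
   │  └─ n
   │     └─ n
   │        └─ v
   │           └─ v
   │              ├─ b
   │              │  └─ b *
   │              └─ v *
   └─ n *
      ├─ n
      │  └─ n *
      │     ├─ b
      │     │  └─ b *
      │     │     └─ b *
      │     │        └─ b
      │     │           └─ v
      │     │              └─ b *
      │     ├─ n
      │     │  └─ b
      │     │     └─ n
      │     │        ├─ n *
      │     │        └─ v
      │     │           └─ b
      │     │              └─ v *
      │     └─ v
      │        └─ n
      │           ├─ b
      │           │  └─ n *
      │           └─ v
      │              └─ n *
      └─ v
         └─ v
            └─ v
               └─ v
                  └─ v *
Counting every labelled node above: 36.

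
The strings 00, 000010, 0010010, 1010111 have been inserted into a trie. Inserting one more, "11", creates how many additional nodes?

1

Walking "11" from the root, the first 1 characters ("1") follow existing edges; "1" is the first miss.
So 2 − 1 = 1 new nodes.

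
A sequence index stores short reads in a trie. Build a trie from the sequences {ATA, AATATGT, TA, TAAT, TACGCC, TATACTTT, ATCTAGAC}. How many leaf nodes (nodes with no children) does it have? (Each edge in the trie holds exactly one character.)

A leaf is a node with no children — equivalently, the end of a word that is not a proper prefix of any other stored word.
Those words: "AATATGT", "ATA", "ATCTAGAC", "TAAT", "TACGCC", "TATACTTT"
Leaf count: 6

6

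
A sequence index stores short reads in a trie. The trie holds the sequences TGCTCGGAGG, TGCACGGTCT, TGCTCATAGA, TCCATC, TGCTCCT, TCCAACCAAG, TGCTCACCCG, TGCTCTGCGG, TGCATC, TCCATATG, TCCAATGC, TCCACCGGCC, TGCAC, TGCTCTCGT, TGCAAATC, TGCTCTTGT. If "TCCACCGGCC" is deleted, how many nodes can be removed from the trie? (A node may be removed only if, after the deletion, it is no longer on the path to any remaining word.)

6

After clearing the end-marker at "TCCACCGGCC", prune upward until reaching a node still needed by another word.
The suffix "CCGGCC" (6 nodes) is used only by "TCCACCGGCC"; the node for "TCCA" still has the child "T", so pruning stops there.
Nodes removed: 6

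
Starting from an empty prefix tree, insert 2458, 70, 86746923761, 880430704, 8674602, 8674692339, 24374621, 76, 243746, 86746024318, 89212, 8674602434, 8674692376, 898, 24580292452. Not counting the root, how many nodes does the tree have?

53

Insert word by word; a character creates a node only if that edge doesn't already exist:
  "2458" → 4 new (2, 4, 5, 8)
  "70" → 2 new (7, 0)
  "86746923761" → 11 new (8, 6, 7, 4, 6, 9, 2, 3, 7, 6, 1)
  "880430704" → prefix "8" already present; 8 new (8, 0, 4, 3, 0, 7, 0, 4)
  "8674602" → prefix "86746" already present; 2 new (0, 2)
  "8674692339" → prefix "86746923" already present; 2 new (3, 9)
  "24374621" → prefix "24" already present; 6 new (3, 7, 4, 6, 2, 1)
  "76" → prefix "7" already present; 1 new (6)
  "243746" → prefix "243746" already present; 0 new (none)
  "86746024318" → prefix "8674602" already present; 4 new (4, 3, 1, 8)
  "89212" → prefix "8" already present; 4 new (9, 2, 1, 2)
  "8674602434" → prefix "867460243" already present; 1 new (4)
  "8674692376" → prefix "8674692376" already present; 0 new (none)
  "898" → prefix "89" already present; 1 new (8)
  "24580292452" → prefix "2458" already present; 7 new (0, 2, 9, 2, 4, 5, 2)
Total nodes = 4 + 2 + 11 + 8 + 2 + 2 + 6 + 1 + 0 + 4 + 4 + 1 + 0 + 1 + 7 = 53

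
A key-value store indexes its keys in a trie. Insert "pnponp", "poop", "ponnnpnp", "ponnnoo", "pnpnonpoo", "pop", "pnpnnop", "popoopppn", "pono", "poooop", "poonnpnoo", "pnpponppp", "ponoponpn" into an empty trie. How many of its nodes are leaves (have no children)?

11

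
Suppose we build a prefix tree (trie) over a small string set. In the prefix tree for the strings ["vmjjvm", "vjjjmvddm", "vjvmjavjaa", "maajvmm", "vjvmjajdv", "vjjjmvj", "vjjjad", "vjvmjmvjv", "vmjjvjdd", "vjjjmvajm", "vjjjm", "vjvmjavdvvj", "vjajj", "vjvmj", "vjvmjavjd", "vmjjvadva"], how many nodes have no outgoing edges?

Leaves are exactly the stored words that no other stored word extends.
Those words: "maajvmm", "vjajj", "vjjjad", "vjjjmvajm", "vjjjmvddm", "vjjjmvj", "vjvmjajdv", "vjvmjavdvvj", "vjvmjavjaa", "vjvmjavjd", "vjvmjmvjv", "vmjjvadva", "vmjjvjdd", "vmjjvm"
Leaf count: 14

14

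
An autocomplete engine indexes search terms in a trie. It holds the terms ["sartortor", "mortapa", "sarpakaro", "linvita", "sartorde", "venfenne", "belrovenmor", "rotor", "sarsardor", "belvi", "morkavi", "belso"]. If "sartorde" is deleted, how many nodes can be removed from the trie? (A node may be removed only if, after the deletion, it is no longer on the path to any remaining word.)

After clearing the end-marker at "sartorde", prune upward until reaching a node still needed by another word.
The suffix "de" (2 nodes) is used only by "sartorde"; the node for "sartor" still has the child "t", so pruning stops there.
Nodes removed: 2

2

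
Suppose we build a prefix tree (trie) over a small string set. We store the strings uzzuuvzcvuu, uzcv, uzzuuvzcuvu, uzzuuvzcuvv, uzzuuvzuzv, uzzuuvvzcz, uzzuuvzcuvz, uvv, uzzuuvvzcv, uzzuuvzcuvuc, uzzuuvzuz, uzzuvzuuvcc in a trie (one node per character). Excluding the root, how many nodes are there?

36

Trie structure (* marks end of a word):
(root)
└─ u
   ├─ v
   │  └─ v *
   └─ z
      ├─ c
      │  └─ v *
      └─ z
         └─ u
            ├─ u
            │  └─ v
            │     ├─ v
            │     │  └─ z
            │     │     └─ c
            │     │        ├─ v *
            │     │        └─ z *
            │     └─ z
            │        ├─ c
            │        │  ├─ u
            │        │  │  └─ v
            │        │  │     ├─ u *
            │        │  │     │  └─ c *
            │        │  │     ├─ v *
            │        │  │     └─ z *
            │        │  └─ v
            │        │     └─ u
            │        │        └─ u *
            │        └─ u
            │           └─ z *
            │              └─ v *
            └─ v
               └─ z
                  └─ u
                     └─ u
                        └─ v
                           └─ c
                              └─ c *
Counting every labelled node above: 36.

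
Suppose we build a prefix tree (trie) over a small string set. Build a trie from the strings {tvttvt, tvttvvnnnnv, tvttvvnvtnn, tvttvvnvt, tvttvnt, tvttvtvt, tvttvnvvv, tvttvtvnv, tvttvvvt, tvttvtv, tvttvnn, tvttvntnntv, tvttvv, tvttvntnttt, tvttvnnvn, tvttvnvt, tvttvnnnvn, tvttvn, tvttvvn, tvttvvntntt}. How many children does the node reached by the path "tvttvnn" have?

The children of the "tvttvnn" node are the distinct next characters among strings starting with "tvttvnn".
Distinct next characters after "tvttvnn": n, v.
That node has 2 child edges.

2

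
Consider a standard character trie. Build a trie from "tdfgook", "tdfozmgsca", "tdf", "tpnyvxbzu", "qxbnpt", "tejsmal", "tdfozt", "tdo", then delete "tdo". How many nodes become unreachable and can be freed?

1

Walk "tdo" from the leaf back toward the root, removing each node that no remaining word uses.
The suffix "o" (1 node) is used only by "tdo"; the node for "td" still has the child "f", so pruning stops there.
Nodes removed: 1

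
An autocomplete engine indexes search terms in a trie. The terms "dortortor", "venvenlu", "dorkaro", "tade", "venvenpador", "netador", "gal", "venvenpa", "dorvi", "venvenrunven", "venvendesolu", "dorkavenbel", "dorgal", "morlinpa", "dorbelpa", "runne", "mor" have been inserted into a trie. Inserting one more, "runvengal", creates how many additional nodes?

"run" is already a path in the trie; the remaining "vengal" must be added.
So 9 − 3 = 6 new nodes.

6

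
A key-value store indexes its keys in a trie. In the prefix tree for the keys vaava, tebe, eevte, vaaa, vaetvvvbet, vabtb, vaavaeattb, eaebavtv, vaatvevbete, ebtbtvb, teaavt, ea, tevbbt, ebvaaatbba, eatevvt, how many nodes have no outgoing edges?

13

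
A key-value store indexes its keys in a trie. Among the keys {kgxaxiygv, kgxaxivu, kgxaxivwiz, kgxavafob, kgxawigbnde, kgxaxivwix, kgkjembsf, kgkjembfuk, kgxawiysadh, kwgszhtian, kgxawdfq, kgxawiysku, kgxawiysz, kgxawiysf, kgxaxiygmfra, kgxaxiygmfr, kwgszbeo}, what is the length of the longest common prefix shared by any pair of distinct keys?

11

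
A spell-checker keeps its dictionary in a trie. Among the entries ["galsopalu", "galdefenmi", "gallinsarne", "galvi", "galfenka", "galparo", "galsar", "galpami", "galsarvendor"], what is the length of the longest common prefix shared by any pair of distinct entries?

Equivalently: take the maximum, over all pairs, of their longest common prefix length.
"galsar" and "galsarvendor" agree on "galsar" (6 characters) before diverging; nothing deeper is shared.
Longest shared-prefix length: 6

6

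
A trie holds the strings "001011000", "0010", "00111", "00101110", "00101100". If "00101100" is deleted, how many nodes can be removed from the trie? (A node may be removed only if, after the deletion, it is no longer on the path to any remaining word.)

After clearing the end-marker at "00101100", prune upward until reaching a node still needed by another word.
Every node on "00101100" is still needed (e.g. by "001011000"), so nothing is freed.
Nodes removed: 0

0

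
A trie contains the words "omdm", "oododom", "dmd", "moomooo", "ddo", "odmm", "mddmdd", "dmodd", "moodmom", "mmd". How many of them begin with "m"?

4

Walk to "m"; the words in its subtree are exactly those with that prefix.
Words under "m": mddmdd, mmd, moodmom, moomooo
Count: 4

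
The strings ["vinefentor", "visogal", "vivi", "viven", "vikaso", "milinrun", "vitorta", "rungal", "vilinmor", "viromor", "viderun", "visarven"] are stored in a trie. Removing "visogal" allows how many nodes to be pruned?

A node on "visogal"'s path can go only if nothing else ends at it or branches off below it.
The suffix "ogal" (4 nodes) is used only by "visogal"; the node for "vis" still has the child "a", so pruning stops there.
Nodes removed: 4

4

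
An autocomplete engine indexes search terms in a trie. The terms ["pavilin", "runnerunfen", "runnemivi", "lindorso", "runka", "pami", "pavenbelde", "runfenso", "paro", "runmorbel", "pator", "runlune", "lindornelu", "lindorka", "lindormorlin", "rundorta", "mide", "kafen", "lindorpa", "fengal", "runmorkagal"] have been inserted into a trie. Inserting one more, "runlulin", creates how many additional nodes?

3

Walking "runlulin" from the root, the first 5 characters ("runlu") follow existing edges; "l" is the first miss.
New nodes needed: |"runlulin"| − 5 = 8 − 5 = 3.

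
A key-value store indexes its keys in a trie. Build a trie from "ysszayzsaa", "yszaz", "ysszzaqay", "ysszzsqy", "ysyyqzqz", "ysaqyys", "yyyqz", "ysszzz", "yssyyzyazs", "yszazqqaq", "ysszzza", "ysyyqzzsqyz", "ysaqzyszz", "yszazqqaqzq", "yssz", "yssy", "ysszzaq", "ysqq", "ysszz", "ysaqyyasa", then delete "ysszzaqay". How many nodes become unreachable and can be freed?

Walk "ysszzaqay" from the leaf back toward the root, removing each node that no remaining word uses.
The suffix "ay" (2 nodes) is used only by "ysszzaqay"; "ysszzaq" is itself a stored word, so pruning stops there.
Nodes removed: 2

2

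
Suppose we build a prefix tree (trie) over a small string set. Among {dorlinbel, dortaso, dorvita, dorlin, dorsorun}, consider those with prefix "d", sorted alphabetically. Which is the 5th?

dorvita

Filter for "d…" and sort: "dorlin", "dorlinbel", "dorsorun", "dortaso", "dorvita"
Position 5: dorvita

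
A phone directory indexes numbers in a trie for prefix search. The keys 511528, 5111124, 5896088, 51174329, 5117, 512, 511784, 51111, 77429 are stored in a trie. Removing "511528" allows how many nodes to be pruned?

3

A node on "511528"'s path can go only if nothing else ends at it or branches off below it.
The suffix "528" (3 nodes) is used only by "511528"; the node for "511" still has the child "1", so pruning stops there.
Nodes removed: 3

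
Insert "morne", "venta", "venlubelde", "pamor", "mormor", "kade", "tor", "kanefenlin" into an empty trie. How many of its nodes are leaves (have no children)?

8

Leaves are exactly the stored words that no other stored word extends.
Those words: "kade", "kanefenlin", "mormor", "morne", "pamor", "tor", "venlubelde", "venta"
Leaf count: 8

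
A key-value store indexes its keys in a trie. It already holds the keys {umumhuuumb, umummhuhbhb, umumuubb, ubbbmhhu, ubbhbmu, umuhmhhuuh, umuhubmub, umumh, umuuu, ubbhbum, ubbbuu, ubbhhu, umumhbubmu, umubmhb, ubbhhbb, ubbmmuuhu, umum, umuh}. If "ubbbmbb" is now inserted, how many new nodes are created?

2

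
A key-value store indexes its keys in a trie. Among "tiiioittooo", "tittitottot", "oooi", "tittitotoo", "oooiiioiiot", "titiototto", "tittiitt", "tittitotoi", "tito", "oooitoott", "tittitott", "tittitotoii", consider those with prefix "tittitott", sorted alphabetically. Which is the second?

DFS of the "tittitott" subtree visits, in order: "tittitott", "tittitottot"
The 2nd is tittitottot.

tittitottot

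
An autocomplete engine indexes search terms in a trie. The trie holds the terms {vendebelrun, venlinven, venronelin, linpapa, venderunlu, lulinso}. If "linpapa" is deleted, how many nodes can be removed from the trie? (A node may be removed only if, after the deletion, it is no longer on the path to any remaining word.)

Walk "linpapa" from the leaf back toward the root, removing each node that no remaining word uses.
The suffix "inpapa" (6 nodes) is used only by "linpapa"; the node for "l" still has the child "u", so pruning stops there.
Nodes removed: 6

6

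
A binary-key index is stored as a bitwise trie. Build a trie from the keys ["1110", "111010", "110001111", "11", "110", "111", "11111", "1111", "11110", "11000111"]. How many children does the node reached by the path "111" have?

2

Walk "111" from the root, arriving at one node.
Characters that immediately follow "111" among the stored strings: {0, 1}.
That node has 2 child edges.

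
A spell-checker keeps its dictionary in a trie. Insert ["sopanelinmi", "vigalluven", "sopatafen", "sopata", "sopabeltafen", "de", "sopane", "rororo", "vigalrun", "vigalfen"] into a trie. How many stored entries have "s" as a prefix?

5

Traverse to the node for "s", then collect every word in that subtree.
Words under "s": sopabeltafen, sopane, sopanelinmi, sopata, sopatafen
Count: 5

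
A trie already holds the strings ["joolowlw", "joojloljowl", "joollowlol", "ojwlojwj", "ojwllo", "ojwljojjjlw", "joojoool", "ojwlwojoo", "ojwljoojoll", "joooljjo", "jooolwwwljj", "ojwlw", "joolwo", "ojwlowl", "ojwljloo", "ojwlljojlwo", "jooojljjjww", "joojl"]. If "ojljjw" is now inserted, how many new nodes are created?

4

"oj" is already a path in the trie; the remaining "ljjw" must be added.
Each of the 4 remaining characters creates one node.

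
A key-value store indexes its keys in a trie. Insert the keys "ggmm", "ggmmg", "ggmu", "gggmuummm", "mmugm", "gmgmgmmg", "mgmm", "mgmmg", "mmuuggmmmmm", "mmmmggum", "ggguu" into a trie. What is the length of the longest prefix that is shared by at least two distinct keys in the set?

Equivalently: take the maximum, over all pairs, of their longest common prefix length.
e.g. "ggmm" and "ggmmg" share the prefix "ggmm" of length 4; no pair shares a longer one.
Longest shared-prefix length: 4

4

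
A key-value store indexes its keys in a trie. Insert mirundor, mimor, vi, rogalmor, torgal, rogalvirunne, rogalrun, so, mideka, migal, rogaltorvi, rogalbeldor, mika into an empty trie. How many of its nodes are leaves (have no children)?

13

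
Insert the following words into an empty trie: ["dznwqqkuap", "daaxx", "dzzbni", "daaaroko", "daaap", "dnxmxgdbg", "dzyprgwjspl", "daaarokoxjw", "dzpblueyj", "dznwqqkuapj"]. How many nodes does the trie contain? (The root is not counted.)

Count nodes per top-level branch (shared prefixes stored once):
  'd'-branch (daaap, daaaroko, daaarokoxjw, daaxx, dnxmxgdbg, dznwqqkuap, dznwqqkuapj, dzpblueyj, dzyprgwjspl, dzzbni): 52 nodes
Sum: 52

52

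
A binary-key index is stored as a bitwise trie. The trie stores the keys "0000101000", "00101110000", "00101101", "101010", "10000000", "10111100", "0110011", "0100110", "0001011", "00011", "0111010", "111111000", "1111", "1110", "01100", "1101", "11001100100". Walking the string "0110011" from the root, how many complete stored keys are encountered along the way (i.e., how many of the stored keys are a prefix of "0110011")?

2

Traverse "0110011" character by character; count nodes along the way that are marked as word ends.
Prefixes of the query that are stored words: "01100", "0110011"
Count: 2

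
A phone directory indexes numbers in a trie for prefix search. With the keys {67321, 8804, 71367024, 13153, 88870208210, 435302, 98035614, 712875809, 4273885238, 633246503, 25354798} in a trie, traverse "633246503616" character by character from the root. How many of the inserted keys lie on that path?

Check each prefix of "633246503616" against the stored set — each match is an end-marker on the path.
Prefixes of the query that are stored words: "633246503"
Count: 1

1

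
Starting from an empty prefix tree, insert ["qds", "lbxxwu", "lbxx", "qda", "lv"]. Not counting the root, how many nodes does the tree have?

For each word, the new-node count is its length minus the longest prefix already in the trie:
  "qds" → 3 new (q, d, s)
  "lbxxwu" → 6 new (l, b, x, x, w, u)
  "lbxx" → prefix "lbxx" already present; 0 new (none)
  "qda" → prefix "qd" already present; 1 new (a)
  "lv" → prefix "l" already present; 1 new (v)
Total nodes = 3 + 6 + 0 + 1 + 1 = 11

11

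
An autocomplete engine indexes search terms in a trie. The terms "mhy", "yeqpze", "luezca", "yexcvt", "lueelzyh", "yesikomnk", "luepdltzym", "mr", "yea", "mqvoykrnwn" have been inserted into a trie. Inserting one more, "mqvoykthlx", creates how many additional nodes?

4

Walking "mqvoykthlx" from the root, the first 6 characters ("mqvoyk") follow existing edges; "t" is the first miss.
Each of the 4 remaining characters creates one node.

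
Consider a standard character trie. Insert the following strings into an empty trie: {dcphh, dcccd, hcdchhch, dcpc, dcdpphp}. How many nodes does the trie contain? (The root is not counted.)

Count nodes per top-level branch (shared prefixes stored once):
  'd'-branch (dcccd, dcdpphp, dcpc, dcphh): 14 nodes
  'h'-branch (hcdchhch): 8 nodes
Sum: 22

22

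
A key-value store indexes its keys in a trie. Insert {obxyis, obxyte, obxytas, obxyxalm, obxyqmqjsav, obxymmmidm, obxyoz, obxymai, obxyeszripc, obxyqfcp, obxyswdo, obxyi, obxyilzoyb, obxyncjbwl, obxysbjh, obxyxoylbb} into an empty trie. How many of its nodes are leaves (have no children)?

Leaves are exactly the stored words that no other stored word extends.
Those words: "obxyeszripc", "obxyilzoyb", "obxyis", "obxymai", "obxymmmidm", "obxyncjbwl", "obxyoz", "obxyqfcp", "obxyqmqjsav", "obxysbjh", "obxyswdo", "obxytas", "obxyte", "obxyxalm", "obxyxoylbb"
Leaf count: 15

15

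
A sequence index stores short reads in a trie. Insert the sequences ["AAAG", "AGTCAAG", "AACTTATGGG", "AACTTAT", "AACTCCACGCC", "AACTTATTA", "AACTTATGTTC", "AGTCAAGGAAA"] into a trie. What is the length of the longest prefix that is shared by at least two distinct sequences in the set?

8

Equivalently: take the maximum, over all pairs, of their longest common prefix length.
"AACTTATGGG" and "AACTTATGTTC" agree on "AACTTATG" (8 characters) before diverging; nothing deeper is shared.
Longest shared-prefix length: 8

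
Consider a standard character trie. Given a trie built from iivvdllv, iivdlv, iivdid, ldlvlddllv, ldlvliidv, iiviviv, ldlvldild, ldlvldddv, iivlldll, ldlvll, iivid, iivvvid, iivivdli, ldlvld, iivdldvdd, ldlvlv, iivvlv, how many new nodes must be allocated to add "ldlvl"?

0

Every character of "ldlvl" already lies on an existing path (it is a prefix of some stored word).
No new nodes are needed: 0.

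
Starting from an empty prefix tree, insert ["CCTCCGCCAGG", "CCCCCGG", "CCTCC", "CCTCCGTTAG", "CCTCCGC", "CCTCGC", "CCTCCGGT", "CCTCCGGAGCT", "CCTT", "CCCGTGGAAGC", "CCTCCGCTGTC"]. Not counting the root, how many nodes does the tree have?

41

For each word, the new-node count is its length minus the longest prefix already in the trie:
  "CCTCCGCCAGG" → 11 new (C, C, T, C, C, G, C, C, A, G, G)
  "CCCCCGG" → prefix "CC" already present; 5 new (C, C, C, G, G)
  "CCTCC" → prefix "CCTCC" already present; 0 new (none)
  "CCTCCGTTAG" → prefix "CCTCCG" already present; 4 new (T, T, A, G)
  "CCTCCGC" → prefix "CCTCCGC" already present; 0 new (none)
  "CCTCGC" → prefix "CCTC" already present; 2 new (G, C)
  "CCTCCGGT" → prefix "CCTCCG" already present; 2 new (G, T)
  "CCTCCGGAGCT" → prefix "CCTCCGG" already present; 4 new (A, G, C, T)
  "CCTT" → prefix "CCT" already present; 1 new (T)
  "CCCGTGGAAGC" → prefix "CCC" already present; 8 new (G, T, G, G, A, A, G, C)
  "CCTCCGCTGTC" → prefix "CCTCCGC" already present; 4 new (T, G, T, C)
Total nodes = 11 + 5 + 0 + 4 + 0 + 2 + 2 + 4 + 1 + 8 + 4 = 41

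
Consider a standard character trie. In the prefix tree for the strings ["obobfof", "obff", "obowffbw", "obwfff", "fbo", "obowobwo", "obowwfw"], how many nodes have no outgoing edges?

Leaves are exactly the stored words that no other stored word extends.
Those words: "fbo", "obff", "obobfof", "obowffbw", "obowobwo", "obowwfw", "obwfff"
Leaf count: 7

7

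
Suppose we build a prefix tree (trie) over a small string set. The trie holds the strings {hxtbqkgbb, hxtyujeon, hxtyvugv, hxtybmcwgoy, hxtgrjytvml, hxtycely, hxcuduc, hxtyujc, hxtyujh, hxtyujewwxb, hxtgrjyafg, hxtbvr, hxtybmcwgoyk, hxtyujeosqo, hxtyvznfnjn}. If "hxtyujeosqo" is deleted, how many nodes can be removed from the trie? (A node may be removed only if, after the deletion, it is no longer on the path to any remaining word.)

3

Walk "hxtyujeosqo" from the leaf back toward the root, removing each node that no remaining word uses.
The suffix "sqo" (3 nodes) is used only by "hxtyujeosqo"; the node for "hxtyujeo" still has the child "n", so pruning stops there.
Nodes removed: 3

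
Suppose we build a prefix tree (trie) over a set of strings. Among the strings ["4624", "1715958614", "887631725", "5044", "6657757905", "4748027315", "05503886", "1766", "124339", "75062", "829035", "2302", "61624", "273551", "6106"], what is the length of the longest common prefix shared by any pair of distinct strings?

The deepest shared node is where two words last agree before diverging.
"1715958614" and "1766" agree on "17" (2 characters) before diverging; nothing deeper is shared.
Longest shared-prefix length: 2

2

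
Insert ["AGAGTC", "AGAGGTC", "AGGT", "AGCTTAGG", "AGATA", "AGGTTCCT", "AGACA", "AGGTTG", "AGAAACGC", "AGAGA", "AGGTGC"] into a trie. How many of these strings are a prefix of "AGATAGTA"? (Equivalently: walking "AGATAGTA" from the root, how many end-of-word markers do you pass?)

1

Check each prefix of "AGATAGTA" against the stored set — each match is an end-marker on the path.
Prefixes of the query that are stored words: "AGATA"
Count: 1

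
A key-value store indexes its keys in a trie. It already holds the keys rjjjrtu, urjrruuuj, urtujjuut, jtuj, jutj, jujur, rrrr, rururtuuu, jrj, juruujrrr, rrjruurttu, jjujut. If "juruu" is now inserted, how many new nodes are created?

0

"juruu" is already a full path in the trie; only an end-marker is added.
No new nodes are needed: 0.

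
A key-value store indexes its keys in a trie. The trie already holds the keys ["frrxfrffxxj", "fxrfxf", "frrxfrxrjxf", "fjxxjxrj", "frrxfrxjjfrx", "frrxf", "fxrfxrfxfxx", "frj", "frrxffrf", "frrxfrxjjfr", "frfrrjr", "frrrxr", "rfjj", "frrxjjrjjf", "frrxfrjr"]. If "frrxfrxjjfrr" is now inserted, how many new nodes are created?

1

The longest prefix of "frrxfrxjjfrr" already in the trie is "frrxfrxjjfr" (length 11).
Each of the 1 remaining characters creates one node.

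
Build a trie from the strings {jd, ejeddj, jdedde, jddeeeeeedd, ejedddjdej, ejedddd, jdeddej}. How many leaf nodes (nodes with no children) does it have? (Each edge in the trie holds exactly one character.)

5

A leaf is a node with no children — equivalently, the end of a word that is not a proper prefix of any other stored word.
Those words: "ejedddd", "ejedddjdej", "ejeddj", "jddeeeeeedd", "jdeddej"
Leaf count: 5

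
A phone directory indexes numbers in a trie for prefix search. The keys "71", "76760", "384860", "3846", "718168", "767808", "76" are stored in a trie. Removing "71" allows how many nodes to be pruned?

Walk "71" from the leaf back toward the root, removing each node that no remaining word uses.
Every node on "71" is still needed (e.g. by "718168"), so nothing is freed.
Nodes removed: 0

0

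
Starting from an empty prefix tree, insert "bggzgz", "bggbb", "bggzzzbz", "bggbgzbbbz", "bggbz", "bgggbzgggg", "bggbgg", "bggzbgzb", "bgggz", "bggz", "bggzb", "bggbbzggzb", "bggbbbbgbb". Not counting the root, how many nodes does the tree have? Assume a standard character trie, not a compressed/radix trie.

42

Trace insertions, counting only characters that open a new branch:
  "bggzgz" → 6 new (b, g, g, z, g, z)
  "bggbb" → prefix "bgg" already present; 2 new (b, b)
  "bggzzzbz" → prefix "bggz" already present; 4 new (z, z, b, z)
  "bggbgzbbbz" → prefix "bggb" already present; 6 new (g, z, b, b, b, z)
  "bggbz" → prefix "bggb" already present; 1 new (z)
  "bgggbzgggg" → prefix "bgg" already present; 7 new (g, b, z, g, g, g, g)
  "bggbgg" → prefix "bggbg" already present; 1 new (g)
  "bggzbgzb" → prefix "bggz" already present; 4 new (b, g, z, b)
  "bgggz" → prefix "bggg" already present; 1 new (z)
  "bggz" → prefix "bggz" already present; 0 new (none)
  "bggzb" → prefix "bggzb" already present; 0 new (none)
  "bggbbzggzb" → prefix "bggbb" already present; 5 new (z, g, g, z, b)
  "bggbbbbgbb" → prefix "bggbb" already present; 5 new (b, b, g, b, b)
Total nodes = 6 + 2 + 4 + 6 + 1 + 7 + 1 + 4 + 1 + 0 + 0 + 5 + 5 = 42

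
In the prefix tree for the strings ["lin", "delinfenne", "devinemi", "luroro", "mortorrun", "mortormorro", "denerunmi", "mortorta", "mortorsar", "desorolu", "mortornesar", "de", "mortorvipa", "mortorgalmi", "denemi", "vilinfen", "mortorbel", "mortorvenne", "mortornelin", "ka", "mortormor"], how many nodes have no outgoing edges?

19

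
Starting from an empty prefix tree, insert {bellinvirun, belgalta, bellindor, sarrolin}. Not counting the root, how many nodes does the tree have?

27

For each word, the new-node count is its length minus the longest prefix already in the trie:
  "bellinvirun" → 11 new (b, e, l, l, i, n, v, i, r, u, n)
  "belgalta" → prefix "bel" already present; 5 new (g, a, l, t, a)
  "bellindor" → prefix "bellin" already present; 3 new (d, o, r)
  "sarrolin" → 8 new (s, a, r, r, o, l, i, n)
Total nodes = 11 + 5 + 3 + 8 = 27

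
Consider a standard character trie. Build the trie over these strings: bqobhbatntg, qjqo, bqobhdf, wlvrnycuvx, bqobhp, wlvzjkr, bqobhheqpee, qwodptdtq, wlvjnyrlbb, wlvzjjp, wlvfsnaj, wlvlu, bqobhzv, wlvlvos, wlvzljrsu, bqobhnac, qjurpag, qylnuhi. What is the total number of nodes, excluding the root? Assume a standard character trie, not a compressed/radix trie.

86

Insert word by word; a character creates a node only if that edge doesn't already exist:
  "bqobhbatntg" → 11 new (b, q, o, b, h, b, a, t, n, t, g)
  "qjqo" → 4 new (q, j, q, o)
  "bqobhdf" → prefix "bqobh" already present; 2 new (d, f)
  "wlvrnycuvx" → 10 new (w, l, v, r, n, y, c, u, v, x)
  "bqobhp" → prefix "bqobh" already present; 1 new (p)
  "wlvzjkr" → prefix "wlv" already present; 4 new (z, j, k, r)
  "bqobhheqpee" → prefix "bqobh" already present; 6 new (h, e, q, p, e, e)
  "qwodptdtq" → prefix "q" already present; 8 new (w, o, d, p, t, d, t, q)
  "wlvjnyrlbb" → prefix "wlv" already present; 7 new (j, n, y, r, l, b, b)
  "wlvzjjp" → prefix "wlvzj" already present; 2 new (j, p)
  "wlvfsnaj" → prefix "wlv" already present; 5 new (f, s, n, a, j)
  "wlvlu" → prefix "wlv" already present; 2 new (l, u)
  "bqobhzv" → prefix "bqobh" already present; 2 new (z, v)
  "wlvlvos" → prefix "wlvl" already present; 3 new (v, o, s)
  "wlvzljrsu" → prefix "wlvz" already present; 5 new (l, j, r, s, u)
  "bqobhnac" → prefix "bqobh" already present; 3 new (n, a, c)
  "qjurpag" → prefix "qj" already present; 5 new (u, r, p, a, g)
  "qylnuhi" → prefix "q" already present; 6 new (y, l, n, u, h, i)
Total nodes = 11 + 4 + 2 + 10 + 1 + 4 + 6 + 8 + 7 + 2 + 5 + 2 + 2 + 3 + 5 + 3 + 5 + 6 = 86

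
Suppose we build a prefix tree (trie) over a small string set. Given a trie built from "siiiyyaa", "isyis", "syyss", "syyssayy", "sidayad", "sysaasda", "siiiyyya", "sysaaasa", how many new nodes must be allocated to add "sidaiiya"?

The longest prefix of "sidaiiya" already in the trie is "sida" (length 4).
Each of the 4 remaining characters creates one node.

4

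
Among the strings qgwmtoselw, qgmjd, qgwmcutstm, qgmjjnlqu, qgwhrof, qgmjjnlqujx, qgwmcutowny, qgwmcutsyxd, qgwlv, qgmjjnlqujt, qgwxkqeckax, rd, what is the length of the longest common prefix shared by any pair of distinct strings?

The deepest shared node is where two words last agree before diverging.
e.g. "qgmjjnlqujt" and "qgmjjnlqujx" share the prefix "qgmjjnlquj" of length 10; no pair shares a longer one.
Longest shared-prefix length: 10

10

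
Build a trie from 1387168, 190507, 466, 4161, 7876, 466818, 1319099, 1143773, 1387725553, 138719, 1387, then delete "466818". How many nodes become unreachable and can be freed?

3

After clearing the end-marker at "466818", prune upward until reaching a node still needed by another word.
The suffix "818" (3 nodes) is used only by "466818"; "466" is itself a stored word, so pruning stops there.
Nodes removed: 3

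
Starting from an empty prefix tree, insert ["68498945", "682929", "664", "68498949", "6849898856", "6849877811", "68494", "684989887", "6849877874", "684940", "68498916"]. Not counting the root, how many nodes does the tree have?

Count nodes per top-level branch (shared prefixes stored once):
  '6'-branch (664, 682929, 68494, 684940, 6849877811, 6849877874, 68498916, 68498945, 68498949, 6849898856, 684989887): 31 nodes
Sum: 31

31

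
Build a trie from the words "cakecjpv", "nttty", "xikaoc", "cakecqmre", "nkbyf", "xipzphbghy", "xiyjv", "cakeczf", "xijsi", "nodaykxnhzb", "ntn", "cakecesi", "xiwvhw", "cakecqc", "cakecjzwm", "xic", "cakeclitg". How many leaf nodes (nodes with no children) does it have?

Leaves are exactly the stored words that no other stored word extends.
Those words: "cakecesi", "cakecjpv", "cakecjzwm", "cakeclitg", "cakecqc", "cakecqmre", "cakeczf", "nkbyf", "nodaykxnhzb", "ntn", "nttty", "xic", "xijsi", "xikaoc", "xipzphbghy", "xiwvhw", "xiyjv"
Leaf count: 17

17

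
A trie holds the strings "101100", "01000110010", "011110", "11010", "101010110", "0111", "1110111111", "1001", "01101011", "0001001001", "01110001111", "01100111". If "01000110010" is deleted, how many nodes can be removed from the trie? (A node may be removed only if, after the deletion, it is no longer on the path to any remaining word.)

9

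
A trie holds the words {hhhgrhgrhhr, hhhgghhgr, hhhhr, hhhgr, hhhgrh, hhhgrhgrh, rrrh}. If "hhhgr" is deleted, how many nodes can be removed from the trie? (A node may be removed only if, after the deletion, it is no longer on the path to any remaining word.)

0

Walk "hhhgr" from the leaf back toward the root, removing each node that no remaining word uses.
Every node on "hhhgr" is still needed (e.g. by "hhhgrhgrhhr"), so nothing is freed.
Nodes removed: 0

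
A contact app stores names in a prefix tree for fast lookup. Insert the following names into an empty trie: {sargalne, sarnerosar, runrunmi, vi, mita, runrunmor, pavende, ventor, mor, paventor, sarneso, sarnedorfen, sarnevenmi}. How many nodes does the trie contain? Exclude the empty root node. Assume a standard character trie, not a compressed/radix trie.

For each word, the new-node count is its length minus the longest prefix already in the trie:
  "sargalne" → 8 new (s, a, r, g, a, l, n, e)
  "sarnerosar" → prefix "sar" already present; 7 new (n, e, r, o, s, a, r)
  "runrunmi" → 8 new (r, u, n, r, u, n, m, i)
  "vi" → 2 new (v, i)
  "mita" → 4 new (m, i, t, a)
  "runrunmor" → prefix "runrunm" already present; 2 new (o, r)
  "pavende" → 7 new (p, a, v, e, n, d, e)
  "ventor" → prefix "v" already present; 5 new (e, n, t, o, r)
  "mor" → prefix "m" already present; 2 new (o, r)
  "paventor" → prefix "paven" already present; 3 new (t, o, r)
  "sarneso" → prefix "sarne" already present; 2 new (s, o)
  "sarnedorfen" → prefix "sarne" already present; 6 new (d, o, r, f, e, n)
  "sarnevenmi" → prefix "sarne" already present; 5 new (v, e, n, m, i)
Total nodes = 8 + 7 + 8 + 2 + 4 + 2 + 7 + 5 + 2 + 3 + 2 + 6 + 5 = 61

61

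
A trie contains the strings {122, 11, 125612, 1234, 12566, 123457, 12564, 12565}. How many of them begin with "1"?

8

Filter for entries beginning with "1":
Words under "1": 11, 122, 1234, 123457, 125612, 12564, 12565, 12566
Count: 8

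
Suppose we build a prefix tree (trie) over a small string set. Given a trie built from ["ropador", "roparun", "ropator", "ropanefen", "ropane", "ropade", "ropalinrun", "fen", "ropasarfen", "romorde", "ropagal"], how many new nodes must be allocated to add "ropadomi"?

2

The longest prefix of "ropadomi" already in the trie is "ropado" (length 6).
Each of the 2 remaining characters creates one node.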